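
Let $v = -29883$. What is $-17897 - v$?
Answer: $11986$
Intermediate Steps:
$-17897 - v = -17897 - -29883 = -17897 + 29883 = 11986$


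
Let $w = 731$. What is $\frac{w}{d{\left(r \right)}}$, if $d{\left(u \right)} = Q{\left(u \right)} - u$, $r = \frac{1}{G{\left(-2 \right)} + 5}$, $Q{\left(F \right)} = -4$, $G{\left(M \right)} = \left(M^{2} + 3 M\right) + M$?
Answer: $- \frac{731}{5} \approx -146.2$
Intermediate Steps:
$G{\left(M \right)} = M^{2} + 4 M$
$r = 1$ ($r = \frac{1}{- 2 \left(4 - 2\right) + 5} = \frac{1}{\left(-2\right) 2 + 5} = \frac{1}{-4 + 5} = 1^{-1} = 1$)
$d{\left(u \right)} = -4 - u$
$\frac{w}{d{\left(r \right)}} = \frac{731}{-4 - 1} = \frac{731}{-5} = 731 \left(- \frac{1}{5}\right) = - \frac{731}{5}$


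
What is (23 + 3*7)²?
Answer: 1936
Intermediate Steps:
(23 + 3*7)² = (23 + 21)² = 44² = 1936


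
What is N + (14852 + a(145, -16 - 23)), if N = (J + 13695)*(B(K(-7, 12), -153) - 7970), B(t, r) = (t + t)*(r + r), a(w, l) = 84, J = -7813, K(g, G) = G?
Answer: -90062012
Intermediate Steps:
B(t, r) = 4*r*t (B(t, r) = (2*t)*(2*r) = 4*r*t)
N = -90076948 (N = (-7813 + 13695)*(4*(-153)*12 - 7970) = 5882*(-7344 - 7970) = 5882*(-15314) = -90076948)
N + (14852 + a(145, -16 - 23)) = -90076948 + (14852 + 84) = -90076948 + 14936 = -90062012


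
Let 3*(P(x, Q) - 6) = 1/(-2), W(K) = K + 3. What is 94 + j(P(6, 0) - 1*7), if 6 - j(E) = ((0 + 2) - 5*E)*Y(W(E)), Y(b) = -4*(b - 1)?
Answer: 1135/9 ≈ 126.11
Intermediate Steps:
W(K) = 3 + K
Y(b) = 4 - 4*b (Y(b) = -4*(-1 + b) = 4 - 4*b)
P(x, Q) = 35/6 (P(x, Q) = 6 + (⅓)/(-2) = 6 + (⅓)*(-½) = 6 - ⅙ = 35/6)
j(E) = 6 - (-8 - 4*E)*(2 - 5*E) (j(E) = 6 - ((0 + 2) - 5*E)*(4 - 4*(3 + E)) = 6 - (2 - 5*E)*(4 + (-12 - 4*E)) = 6 - (2 - 5*E)*(-8 - 4*E) = 6 - (-8 - 4*E)*(2 - 5*E))
94 + j(P(6, 0) - 1*7) = 94 + (22 - 32*(35/6 - 1*7) - 20*(35/6 - 1*7)²) = 94 + (22 - 32*(35/6 - 7) - 20*(35/6 - 7)²) = 94 + (22 - 32*(-7/6) - 20*(-7/6)²) = 94 + (22 + 112/3 - 20*49/36) = 94 + (22 + 112/3 - 245/9) = 94 + 289/9 = 1135/9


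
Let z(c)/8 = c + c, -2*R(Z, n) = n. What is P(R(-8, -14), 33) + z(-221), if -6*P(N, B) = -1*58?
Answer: -10579/3 ≈ -3526.3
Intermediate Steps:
R(Z, n) = -n/2
z(c) = 16*c (z(c) = 8*(c + c) = 8*(2*c) = 16*c)
P(N, B) = 29/3 (P(N, B) = -(-1)*58/6 = -⅙*(-58) = 29/3)
P(R(-8, -14), 33) + z(-221) = 29/3 + 16*(-221) = 29/3 - 3536 = -10579/3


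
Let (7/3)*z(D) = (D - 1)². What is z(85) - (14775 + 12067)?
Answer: -23818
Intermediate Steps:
z(D) = 3*(-1 + D)²/7 (z(D) = 3*(D - 1)²/7 = 3*(-1 + D)²/7)
z(85) - (14775 + 12067) = 3*(-1 + 85)²/7 - (14775 + 12067) = (3/7)*84² - 1*26842 = (3/7)*7056 - 26842 = 3024 - 26842 = -23818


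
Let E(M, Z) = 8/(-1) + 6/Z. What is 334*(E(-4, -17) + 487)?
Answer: 2717758/17 ≈ 1.5987e+5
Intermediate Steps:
E(M, Z) = -8 + 6/Z (E(M, Z) = 8*(-1) + 6/Z = -8 + 6/Z)
334*(E(-4, -17) + 487) = 334*((-8 + 6/(-17)) + 487) = 334*((-8 + 6*(-1/17)) + 487) = 334*((-8 - 6/17) + 487) = 334*(-142/17 + 487) = 334*(8137/17) = 2717758/17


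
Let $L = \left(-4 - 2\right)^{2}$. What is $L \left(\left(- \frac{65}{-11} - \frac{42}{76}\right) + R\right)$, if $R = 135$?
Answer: $\frac{1056042}{209} \approx 5052.8$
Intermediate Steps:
$L = 36$ ($L = \left(-6\right)^{2} = 36$)
$L \left(\left(- \frac{65}{-11} - \frac{42}{76}\right) + R\right) = 36 \left(\left(- \frac{65}{-11} - \frac{42}{76}\right) + 135\right) = 36 \left(\left(\left(-65\right) \left(- \frac{1}{11}\right) - \frac{21}{38}\right) + 135\right) = 36 \left(\left(\frac{65}{11} - \frac{21}{38}\right) + 135\right) = 36 \left(\frac{2239}{418} + 135\right) = 36 \cdot \frac{58669}{418} = \frac{1056042}{209}$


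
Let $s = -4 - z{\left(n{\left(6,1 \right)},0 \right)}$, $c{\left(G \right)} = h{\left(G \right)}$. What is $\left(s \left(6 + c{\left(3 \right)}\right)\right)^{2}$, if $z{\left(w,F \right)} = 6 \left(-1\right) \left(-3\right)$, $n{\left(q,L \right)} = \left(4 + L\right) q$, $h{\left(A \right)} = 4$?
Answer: $48400$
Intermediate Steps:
$n{\left(q,L \right)} = q \left(4 + L\right)$
$z{\left(w,F \right)} = 18$ ($z{\left(w,F \right)} = \left(-6\right) \left(-3\right) = 18$)
$c{\left(G \right)} = 4$
$s = -22$ ($s = -4 - 18 = -22$)
$\left(s \left(6 + c{\left(3 \right)}\right)\right)^{2} = \left(- 22 \left(6 + 4\right)\right)^{2} = \left(\left(-22\right) 10\right)^{2} = \left(-220\right)^{2} = 48400$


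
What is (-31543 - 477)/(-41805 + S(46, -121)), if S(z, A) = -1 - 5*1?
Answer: 32020/41811 ≈ 0.76583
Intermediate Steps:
S(z, A) = -6 (S(z, A) = -1 - 5 = -6)
(-31543 - 477)/(-41805 + S(46, -121)) = (-31543 - 477)/(-41805 - 6) = -32020/(-41811) = -32020*(-1/41811) = 32020/41811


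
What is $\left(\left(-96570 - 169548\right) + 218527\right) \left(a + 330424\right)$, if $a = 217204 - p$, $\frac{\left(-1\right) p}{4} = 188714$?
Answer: $-61986516044$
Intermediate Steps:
$p = -754856$ ($p = \left(-4\right) 188714 = -754856$)
$a = 972060$ ($a = 217204 - -754856 = 217204 + 754856 = 972060$)
$\left(\left(-96570 - 169548\right) + 218527\right) \left(a + 330424\right) = \left(\left(-96570 - 169548\right) + 218527\right) \left(972060 + 330424\right) = \left(-266118 + 218527\right) 1302484 = \left(-47591\right) 1302484 = -61986516044$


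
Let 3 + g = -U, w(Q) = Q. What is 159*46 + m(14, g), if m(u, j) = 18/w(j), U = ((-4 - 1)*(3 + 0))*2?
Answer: 21944/3 ≈ 7314.7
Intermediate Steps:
U = -30 (U = -5*3*2 = -15*2 = -30)
g = 27 (g = -3 - 1*(-30) = -3 + 30 = 27)
m(u, j) = 18/j
159*46 + m(14, g) = 159*46 + 18/27 = 7314 + 18*(1/27) = 7314 + ⅔ = 21944/3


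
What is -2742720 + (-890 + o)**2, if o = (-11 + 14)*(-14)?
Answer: -1874096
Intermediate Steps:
o = -42 (o = 3*(-14) = -42)
-2742720 + (-890 + o)**2 = -2742720 + (-890 - 42)**2 = -2742720 + (-932)**2 = -2742720 + 868624 = -1874096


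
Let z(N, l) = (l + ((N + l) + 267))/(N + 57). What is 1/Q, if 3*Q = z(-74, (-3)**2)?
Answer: -51/211 ≈ -0.24171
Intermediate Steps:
z(N, l) = (267 + N + 2*l)/(57 + N) (z(N, l) = (l + (267 + N + l))/(57 + N) = (267 + N + 2*l)/(57 + N))
Q = -211/51 (Q = ((267 - 74 + 2*(-3)**2)/(57 - 74))/3 = ((267 - 74 + 2*9)/(-17))/3 = (-(267 - 74 + 18)/17)/3 = (-1/17*211)/3 = (1/3)*(-211/17) = -211/51 ≈ -4.1373)
1/Q = 1/(-211/51) = -51/211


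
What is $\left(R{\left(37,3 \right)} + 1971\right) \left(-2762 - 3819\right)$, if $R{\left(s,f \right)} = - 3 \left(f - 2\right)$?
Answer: $-12951408$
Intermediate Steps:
$R{\left(s,f \right)} = 6 - 3 f$ ($R{\left(s,f \right)} = - 3 \left(-2 + f\right) = 6 - 3 f$)
$\left(R{\left(37,3 \right)} + 1971\right) \left(-2762 - 3819\right) = \left(\left(6 - 9\right) + 1971\right) \left(-2762 - 3819\right) = \left(\left(6 - 9\right) + 1971\right) \left(-6581\right) = \left(-3 + 1971\right) \left(-6581\right) = 1968 \left(-6581\right) = -12951408$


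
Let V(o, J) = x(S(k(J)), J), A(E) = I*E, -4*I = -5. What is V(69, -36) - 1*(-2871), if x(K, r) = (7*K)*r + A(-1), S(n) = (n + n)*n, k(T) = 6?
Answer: -61097/4 ≈ -15274.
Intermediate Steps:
I = 5/4 (I = -1/4*(-5) = 5/4 ≈ 1.2500)
S(n) = 2*n**2 (S(n) = (2*n)*n = 2*n**2)
A(E) = 5*E/4
x(K, r) = -5/4 + 7*K*r (x(K, r) = (7*K)*r + (5/4)*(-1) = 7*K*r - 5/4 = -5/4 + 7*K*r)
V(o, J) = -5/4 + 504*J (V(o, J) = -5/4 + 7*(2*6**2)*J = -5/4 + 7*(2*36)*J = -5/4 + 7*72*J = -5/4 + 504*J)
V(69, -36) - 1*(-2871) = (-5/4 + 504*(-36)) - 1*(-2871) = (-5/4 - 18144) + 2871 = -72581/4 + 2871 = -61097/4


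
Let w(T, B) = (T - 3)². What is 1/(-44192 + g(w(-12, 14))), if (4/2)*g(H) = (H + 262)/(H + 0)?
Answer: -450/19885913 ≈ -2.2629e-5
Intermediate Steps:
w(T, B) = (-3 + T)²
g(H) = (262 + H)/(2*H) (g(H) = ((H + 262)/(H + 0))/2 = ((262 + H)/H)/2 = (262 + H)/(2*H))
1/(-44192 + g(w(-12, 14))) = 1/(-44192 + (262 + (-3 - 12)²)/(2*((-3 - 12)²))) = 1/(-44192 + (262 + (-15)²)/(2*((-15)²))) = 1/(-44192 + (½)*(262 + 225)/225) = 1/(-44192 + (½)*(1/225)*487) = 1/(-44192 + 487/450) = 1/(-19885913/450) = -450/19885913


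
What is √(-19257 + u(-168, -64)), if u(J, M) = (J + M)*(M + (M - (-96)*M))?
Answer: 7*√29303 ≈ 1198.3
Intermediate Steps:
u(J, M) = 98*M*(J + M) (u(J, M) = (J + M)*(M + (M + 96*M)) = (J + M)*(M + 97*M) = (J + M)*(98*M) = 98*M*(J + M))
√(-19257 + u(-168, -64)) = √(-19257 + 98*(-64)*(-168 - 64)) = √(-19257 + 98*(-64)*(-232)) = √(-19257 + 1455104) = √1435847 = 7*√29303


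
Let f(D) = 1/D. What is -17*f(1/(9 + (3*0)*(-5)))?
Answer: -153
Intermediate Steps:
-17*f(1/(9 + (3*0)*(-5))) = -17/(1/(9 + (3*0)*(-5))) = -17/(1/(9 + 0*(-5))) = -17/(1/(9 + 0)) = -17/(1/9) = -17/⅑ = -17*9 = -153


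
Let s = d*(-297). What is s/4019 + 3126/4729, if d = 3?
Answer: 8349855/19005851 ≈ 0.43933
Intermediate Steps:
s = -891 (s = 3*(-297) = -891)
s/4019 + 3126/4729 = -891/4019 + 3126/4729 = 8349855/19005851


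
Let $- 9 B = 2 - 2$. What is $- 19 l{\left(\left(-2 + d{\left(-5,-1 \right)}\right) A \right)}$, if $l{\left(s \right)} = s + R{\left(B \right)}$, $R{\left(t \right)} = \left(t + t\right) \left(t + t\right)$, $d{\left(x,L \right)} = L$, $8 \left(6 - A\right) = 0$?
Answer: $342$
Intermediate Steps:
$A = 6$ ($A = 6 - 0 = 6 + 0 = 6$)
$B = 0$ ($B = - \frac{2 - 2}{9} = \left(- \frac{1}{9}\right) 0 = 0$)
$R{\left(t \right)} = 4 t^{2}$ ($R{\left(t \right)} = 2 t 2 t = 4 t^{2}$)
$l{\left(s \right)} = s$ ($l{\left(s \right)} = s + 4 \cdot 0^{2} = s + 4 \cdot 0 = s + 0 = s$)
$- 19 l{\left(\left(-2 + d{\left(-5,-1 \right)}\right) A \right)} = - 19 \left(-2 - 1\right) 6 = - 19 \left(\left(-3\right) 6\right) = \left(-19\right) \left(-18\right) = 342$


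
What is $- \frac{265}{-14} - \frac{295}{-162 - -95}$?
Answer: $\frac{21885}{938} \approx 23.332$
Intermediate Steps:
$- \frac{265}{-14} - \frac{295}{-162 - -95} = \left(-265\right) \left(- \frac{1}{14}\right) - \frac{295}{-162 + 95} = \frac{265}{14} - \frac{295}{-67} = \frac{265}{14} - - \frac{295}{67} = \frac{265}{14} + \frac{295}{67} = \frac{21885}{938}$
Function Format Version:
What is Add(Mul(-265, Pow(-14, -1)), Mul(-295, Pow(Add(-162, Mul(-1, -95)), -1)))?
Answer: Rational(21885, 938) ≈ 23.332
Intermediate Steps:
Add(Mul(-265, Pow(-14, -1)), Mul(-295, Pow(Add(-162, Mul(-1, -95)), -1))) = Add(Mul(-265, Rational(-1, 14)), Mul(-295, Pow(Add(-162, 95), -1))) = Add(Rational(265, 14), Mul(-295, Pow(-67, -1))) = Add(Rational(265, 14), Mul(-295, Rational(-1, 67))) = Add(Rational(265, 14), Rational(295, 67)) = Rational(21885, 938)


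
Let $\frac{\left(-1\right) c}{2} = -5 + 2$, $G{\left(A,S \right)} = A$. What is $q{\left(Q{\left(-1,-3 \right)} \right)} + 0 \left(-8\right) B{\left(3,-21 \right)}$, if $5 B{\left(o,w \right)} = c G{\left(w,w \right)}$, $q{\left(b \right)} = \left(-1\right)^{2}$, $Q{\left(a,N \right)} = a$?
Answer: $1$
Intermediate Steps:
$q{\left(b \right)} = 1$
$c = 6$ ($c = - 2 \left(-5 + 2\right) = \left(-2\right) \left(-3\right) = 6$)
$B{\left(o,w \right)} = \frac{6 w}{5}$
$q{\left(Q{\left(-1,-3 \right)} \right)} + 0 \left(-8\right) B{\left(3,-21 \right)} = 1 + 0 \left(-8\right) \frac{6}{5} \left(-21\right) = 1 + 0 \left(- \frac{126}{5}\right) = 1 + 0 = 1$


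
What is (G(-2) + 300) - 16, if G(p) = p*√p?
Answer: 284 - 2*I*√2 ≈ 284.0 - 2.8284*I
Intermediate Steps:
G(p) = p^(3/2)
(G(-2) + 300) - 16 = ((-2)^(3/2) + 300) - 16 = (-2*I*√2 + 300) - 16 = (300 - 2*I*√2) - 16 = 284 - 2*I*√2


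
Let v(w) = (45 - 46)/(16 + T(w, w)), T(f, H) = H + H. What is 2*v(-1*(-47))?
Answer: -1/55 ≈ -0.018182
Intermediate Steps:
T(f, H) = 2*H
v(w) = -1/(16 + 2*w) (v(w) = (45 - 46)/(16 + 2*w) = -1/(16 + 2*w))
2*v(-1*(-47)) = 2*(-1/(16 + 2*(-1*(-47)))) = 2*(-1/(16 + 2*47)) = 2*(-1/(16 + 94)) = 2*(-1/110) = -1/55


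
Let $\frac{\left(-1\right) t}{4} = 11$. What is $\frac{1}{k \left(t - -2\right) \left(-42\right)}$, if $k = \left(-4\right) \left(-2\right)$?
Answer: $\frac{1}{14112} \approx 7.0862 \cdot 10^{-5}$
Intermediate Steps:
$t = -44$ ($t = \left(-4\right) 11 = -44$)
$k = 8$
$\frac{1}{k \left(t - -2\right) \left(-42\right)} = \frac{1}{8 \left(-44 - -2\right) \left(-42\right)} = \frac{1}{8 \left(-44 + 2\right) \left(-42\right)} = \frac{1}{8 \left(-42\right) \left(-42\right)} = \frac{1}{\left(-336\right) \left(-42\right)} = \frac{1}{14112}$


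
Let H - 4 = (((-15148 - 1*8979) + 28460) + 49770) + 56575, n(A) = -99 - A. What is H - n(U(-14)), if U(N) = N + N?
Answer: 110753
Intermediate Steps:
U(N) = 2*N
H = 110682 (H = 4 + ((((-15148 - 1*8979) + 28460) + 49770) + 56575) = 4 + ((((-15148 - 8979) + 28460) + 49770) + 56575) = 4 + (((-24127 + 28460) + 49770) + 56575) = 4 + ((4333 + 49770) + 56575) = 4 + (54103 + 56575) = 4 + 110678 = 110682)
H - n(U(-14)) = 110682 - (-99 - 2*(-14)) = 110682 - (-99 - 1*(-28)) = 110682 - (-99 + 28) = 110682 - 1*(-71) = 110682 + 71 = 110753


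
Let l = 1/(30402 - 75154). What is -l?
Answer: 1/44752 ≈ 2.2345e-5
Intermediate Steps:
l = -1/44752 (l = 1/(-44752) = -1/44752 ≈ -2.2345e-5)
-l = -1*(-1/44752) = 1/44752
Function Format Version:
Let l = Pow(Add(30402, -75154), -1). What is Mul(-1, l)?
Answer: Rational(1, 44752) ≈ 2.2345e-5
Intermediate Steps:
l = Rational(-1, 44752) (l = Pow(-44752, -1) = Rational(-1, 44752) ≈ -2.2345e-5)
Mul(-1, l) = Mul(-1, Rational(-1, 44752)) = Rational(1, 44752)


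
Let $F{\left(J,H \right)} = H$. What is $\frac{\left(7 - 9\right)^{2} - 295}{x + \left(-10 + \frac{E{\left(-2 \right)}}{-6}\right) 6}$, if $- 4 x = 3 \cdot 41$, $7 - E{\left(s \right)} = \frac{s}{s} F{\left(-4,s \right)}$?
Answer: $\frac{388}{133} \approx 2.9173$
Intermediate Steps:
$E{\left(s \right)} = 7 - s$ ($E{\left(s \right)} = 7 - \frac{s}{s} s = 7 - 1 s = 7 - s$)
$x = - \frac{123}{4}$ ($x = - \frac{3 \cdot 41}{4} = \left(- \frac{1}{4}\right) 123 = - \frac{123}{4} \approx -30.75$)
$\frac{\left(7 - 9\right)^{2} - 295}{x + \left(-10 + \frac{E{\left(-2 \right)}}{-6}\right) 6} = \frac{\left(7 - 9\right)^{2} - 295}{- \frac{123}{4} + \left(-10 + \frac{7 - -2}{-6}\right) 6} = \frac{\left(-2\right)^{2} - 295}{- \frac{123}{4} + \left(-10 + \left(7 + 2\right) \left(- \frac{1}{6}\right)\right) 6} = \frac{4 - 295}{- \frac{123}{4} + \left(-10 + 9 \left(- \frac{1}{6}\right)\right) 6} = - \frac{291}{- \frac{123}{4} + \left(-10 - \frac{3}{2}\right) 6} = - \frac{291}{- \frac{123}{4} - 69} = - \frac{291}{- \frac{399}{4}} = \left(-291\right) \left(- \frac{4}{399}\right) = \frac{388}{133}$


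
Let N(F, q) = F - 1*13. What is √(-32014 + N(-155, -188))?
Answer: I*√32182 ≈ 179.39*I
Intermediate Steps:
N(F, q) = -13 + F (N(F, q) = F - 13 = -13 + F)
√(-32014 + N(-155, -188)) = √(-32014 + (-13 - 155)) = √(-32014 - 168) = √(-32182) = I*√32182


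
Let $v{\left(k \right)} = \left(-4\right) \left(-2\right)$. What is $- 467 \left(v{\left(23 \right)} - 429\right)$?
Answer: $196607$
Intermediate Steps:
$v{\left(k \right)} = 8$
$- 467 \left(v{\left(23 \right)} - 429\right) = - 467 \left(8 - 429\right) = \left(-467\right) \left(-421\right) = 196607$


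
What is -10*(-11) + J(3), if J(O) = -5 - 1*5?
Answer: 100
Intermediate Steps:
J(O) = -10 (J(O) = -5 - 5 = -10)
-10*(-11) + J(3) = -10*(-11) - 10 = 110 - 10 = 100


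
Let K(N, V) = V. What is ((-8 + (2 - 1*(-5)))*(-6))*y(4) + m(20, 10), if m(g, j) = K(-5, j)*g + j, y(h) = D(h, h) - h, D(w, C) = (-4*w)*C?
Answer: -198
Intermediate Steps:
D(w, C) = -4*C*w
y(h) = -h - 4*h² (y(h) = -4*h*h - h = -4*h² - h = -h - 4*h²)
m(g, j) = j + g*j (m(g, j) = j*g + j = g*j + j = j + g*j)
((-8 + (2 - 1*(-5)))*(-6))*y(4) + m(20, 10) = ((-8 + (2 - 1*(-5)))*(-6))*(4*(-1 - 4*4)) + 10*(1 + 20) = ((-8 + (2 + 5))*(-6))*(4*(-1 - 16)) + 10*21 = ((-8 + 7)*(-6))*(4*(-17)) + 210 = -1*(-6)*(-68) + 210 = 6*(-68) + 210 = -408 + 210 = -198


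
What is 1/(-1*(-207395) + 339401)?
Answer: 1/546796 ≈ 1.8288e-6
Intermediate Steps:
1/(-1*(-207395) + 339401) = 1/(207395 + 339401) = 1/546796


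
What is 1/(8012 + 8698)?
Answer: 1/16710 ≈ 5.9844e-5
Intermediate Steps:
1/(8012 + 8698) = 1/16710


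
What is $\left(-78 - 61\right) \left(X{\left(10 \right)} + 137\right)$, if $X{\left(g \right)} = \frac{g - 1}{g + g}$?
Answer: $- \frac{382111}{20} \approx -19106.0$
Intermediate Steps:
$X{\left(g \right)} = \frac{-1 + g}{2 g}$
$\left(-78 - 61\right) \left(X{\left(10 \right)} + 137\right) = \left(-78 - 61\right) \left(\frac{-1 + 10}{2 \cdot 10} + 137\right) = \left(-78 - 61\right) \left(\frac{1}{2} \cdot \frac{1}{10} \cdot 9 + 137\right) = - 139 \left(\frac{9}{20} + 137\right) = \left(-139\right) \frac{2749}{20} = - \frac{382111}{20}$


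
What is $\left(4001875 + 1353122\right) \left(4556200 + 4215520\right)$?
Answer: $46972534284840$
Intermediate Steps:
$\left(4001875 + 1353122\right) \left(4556200 + 4215520\right) = 5354997 \cdot 8771720 = 46972534284840$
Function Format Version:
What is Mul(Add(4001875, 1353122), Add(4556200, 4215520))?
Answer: 46972534284840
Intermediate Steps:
Mul(Add(4001875, 1353122), Add(4556200, 4215520)) = Mul(5354997, 8771720) = 46972534284840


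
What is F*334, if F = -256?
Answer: -85504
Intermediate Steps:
F*334 = -256*334 = -85504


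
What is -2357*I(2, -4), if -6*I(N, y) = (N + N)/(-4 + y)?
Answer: -2357/12 ≈ -196.42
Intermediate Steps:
I(N, y) = -N/(3*(-4 + y)) (I(N, y) = -(N + N)/(6*(-4 + y)) = -2*N/(6*(-4 + y)) = -N/(3*(-4 + y)))
-2357*I(2, -4) = -(-2357)*2/(-12 + 3*(-4)) = -(-2357)*2/(-12 - 12) = -(-2357)*2/(-24) = -(-2357)*2*(-1)/24 = -2357*1/12 = -2357/12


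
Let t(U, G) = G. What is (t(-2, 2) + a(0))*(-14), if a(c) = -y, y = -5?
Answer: -98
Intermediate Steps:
a(c) = 5 (a(c) = -1*(-5) = 5)
(t(-2, 2) + a(0))*(-14) = (2 + 5)*(-14) = 7*(-14) = -98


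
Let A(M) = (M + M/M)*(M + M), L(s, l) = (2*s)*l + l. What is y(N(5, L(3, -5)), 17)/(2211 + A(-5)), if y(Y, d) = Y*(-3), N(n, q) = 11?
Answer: -33/2251 ≈ -0.014660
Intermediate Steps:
L(s, l) = l + 2*l*s (L(s, l) = 2*l*s + l = l + 2*l*s)
y(Y, d) = -3*Y
A(M) = 2*M*(1 + M) (A(M) = (M + 1)*(2*M) = (1 + M)*(2*M) = 2*M*(1 + M))
y(N(5, L(3, -5)), 17)/(2211 + A(-5)) = (-3*11)/(2211 + 2*(-5)*(1 - 5)) = -33/(2211 + 2*(-5)*(-4)) = -33/(2211 + 40) = -33/2251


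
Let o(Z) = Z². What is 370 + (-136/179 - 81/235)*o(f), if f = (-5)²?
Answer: -2694565/8413 ≈ -320.29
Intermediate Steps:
f = 25
370 + (-136/179 - 81/235)*o(f) = 370 + (-136/179 - 81/235)*25² = 370 + (-136*1/179 - 81*1/235)*625 = 370 + (-136/179 - 81/235)*625 = 370 - 46459/42065*625 = 370 - 5807375/8413 = -2694565/8413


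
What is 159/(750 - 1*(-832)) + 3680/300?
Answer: 293473/23730 ≈ 12.367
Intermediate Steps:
159/(750 - 1*(-832)) + 3680/300 = 159/(750 + 832) + 3680*(1/300) = 159/1582 + 184/15 = 293473/23730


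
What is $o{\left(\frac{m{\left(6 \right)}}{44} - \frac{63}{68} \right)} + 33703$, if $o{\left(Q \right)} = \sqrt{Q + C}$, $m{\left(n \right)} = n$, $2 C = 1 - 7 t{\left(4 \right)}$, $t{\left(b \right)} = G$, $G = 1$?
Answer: $33703 + \frac{9 i \sqrt{6545}}{374} \approx 33703.0 + 1.9468 i$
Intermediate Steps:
$t{\left(b \right)} = 1$
$C = -3$ ($C = \frac{1 - 7}{2} = \frac{1}{2} \left(-6\right) = -3$)
$o{\left(Q \right)} = \sqrt{-3 + Q}$ ($o{\left(Q \right)} = \sqrt{Q - 3} = \sqrt{-3 + Q}$)
$o{\left(\frac{m{\left(6 \right)}}{44} - \frac{63}{68} \right)} + 33703 = \sqrt{-3 + \left(\frac{6}{44} - \frac{63}{68}\right)} + 33703 = \sqrt{-3 + \left(6 \cdot \frac{1}{44} - \frac{63}{68}\right)} + 33703 = \sqrt{-3 + \left(\frac{3}{22} - \frac{63}{68}\right)} + 33703 = \sqrt{-3 - \frac{591}{748}} + 33703 = \sqrt{- \frac{2835}{748}} + 33703 = \frac{9 i \sqrt{6545}}{374} + 33703 = 33703 + \frac{9 i \sqrt{6545}}{374}$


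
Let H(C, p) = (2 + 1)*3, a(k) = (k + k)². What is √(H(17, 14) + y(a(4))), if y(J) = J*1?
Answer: √73 ≈ 8.5440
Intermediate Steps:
a(k) = 4*k² (a(k) = (2*k)² = 4*k²)
H(C, p) = 9 (H(C, p) = 3*3 = 9)
y(J) = J
√(H(17, 14) + y(a(4))) = √(9 + 4*4²) = √(9 + 4*16) = √(9 + 64) = √73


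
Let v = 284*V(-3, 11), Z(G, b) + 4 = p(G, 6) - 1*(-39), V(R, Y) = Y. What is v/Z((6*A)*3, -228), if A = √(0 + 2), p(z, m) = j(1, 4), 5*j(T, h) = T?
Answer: 355/4 ≈ 88.750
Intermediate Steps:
j(T, h) = T/5
p(z, m) = ⅕ (p(z, m) = (⅕)*1 = ⅕)
A = √2 ≈ 1.4142
Z(G, b) = 176/5 (Z(G, b) = -4 + (⅕ - 1*(-39)) = -4 + (⅕ + 39) = -4 + 196/5 = 176/5)
v = 3124 (v = 284*11 = 3124)
v/Z((6*A)*3, -228) = 3124/(176/5) = 3124*(5/176) = 355/4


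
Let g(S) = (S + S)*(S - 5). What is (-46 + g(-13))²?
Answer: 178084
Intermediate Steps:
g(S) = 2*S*(-5 + S) (g(S) = (2*S)*(-5 + S) = 2*S*(-5 + S))
(-46 + g(-13))² = (-46 + 2*(-13)*(-5 - 13))² = (-46 + 2*(-13)*(-18))² = (-46 + 468)² = 422² = 178084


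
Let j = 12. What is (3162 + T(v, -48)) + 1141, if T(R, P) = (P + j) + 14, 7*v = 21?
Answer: 4281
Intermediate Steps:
v = 3 (v = (⅐)*21 = 3)
T(R, P) = 26 + P (T(R, P) = (P + 12) + 14 = (12 + P) + 14 = 26 + P)
(3162 + T(v, -48)) + 1141 = (3162 + (26 - 48)) + 1141 = (3162 - 22) + 1141 = 3140 + 1141 = 4281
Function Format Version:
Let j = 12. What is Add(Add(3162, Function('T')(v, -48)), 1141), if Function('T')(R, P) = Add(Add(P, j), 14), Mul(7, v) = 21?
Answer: 4281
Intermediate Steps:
v = 3 (v = Mul(Rational(1, 7), 21) = 3)
Function('T')(R, P) = Add(26, P) (Function('T')(R, P) = Add(Add(P, 12), 14) = Add(Add(12, P), 14) = Add(26, P))
Add(Add(3162, Function('T')(v, -48)), 1141) = Add(Add(3162, Add(26, -48)), 1141) = Add(Add(3162, -22), 1141) = Add(3140, 1141) = 4281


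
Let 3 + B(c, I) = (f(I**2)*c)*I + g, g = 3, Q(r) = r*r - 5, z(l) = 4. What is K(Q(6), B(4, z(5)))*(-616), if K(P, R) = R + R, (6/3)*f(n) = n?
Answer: -157696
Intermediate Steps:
f(n) = n/2
Q(r) = -5 + r**2 (Q(r) = r**2 - 5 = -5 + r**2)
B(c, I) = c*I**3/2 (B(c, I) = -3 + (((I**2/2)*c)*I + 3) = -3 + ((c*I**2/2)*I + 3) = -3 + (c*I**3/2 + 3) = -3 + (3 + c*I**3/2) = c*I**3/2)
K(P, R) = 2*R
K(Q(6), B(4, z(5)))*(-616) = (2*((1/2)*4*4**3))*(-616) = (2*((1/2)*4*64))*(-616) = (2*128)*(-616) = 256*(-616) = -157696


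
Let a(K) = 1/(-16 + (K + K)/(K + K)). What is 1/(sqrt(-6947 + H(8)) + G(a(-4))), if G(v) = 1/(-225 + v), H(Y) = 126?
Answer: -50640/77741501921 - 11397376*I*sqrt(6821)/77741501921 ≈ -6.5139e-7 - 0.012108*I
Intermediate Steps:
a(K) = -1/15 (a(K) = 1/(-16 + (2*K)/((2*K))) = 1/(-16 + (2*K)*(1/(2*K))) = 1/(-16 + 1) = 1/(-15) = -1/15)
1/(sqrt(-6947 + H(8)) + G(a(-4))) = 1/(sqrt(-6947 + 126) + 1/(-225 - 1/15)) = 1/(sqrt(-6821) + 1/(-3376/15)) = 1/(I*sqrt(6821) - 15/3376) = 1/(-15/3376 + I*sqrt(6821))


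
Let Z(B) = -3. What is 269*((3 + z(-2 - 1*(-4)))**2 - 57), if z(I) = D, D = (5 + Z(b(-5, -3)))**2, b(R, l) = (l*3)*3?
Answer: -2152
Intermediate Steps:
b(R, l) = 9*l (b(R, l) = (3*l)*3 = 9*l)
D = 4 (D = (5 - 3)**2 = 2**2 = 4)
z(I) = 4
269*((3 + z(-2 - 1*(-4)))**2 - 57) = 269*((3 + 4)**2 - 57) = 269*(7**2 - 57) = 269*(49 - 57) = 269*(-8) = -2152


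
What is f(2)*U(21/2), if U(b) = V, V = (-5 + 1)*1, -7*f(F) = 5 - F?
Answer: 12/7 ≈ 1.7143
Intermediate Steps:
f(F) = -5/7 + F/7 (f(F) = -(5 - F)/7 = -5/7 + F/7)
V = -4 (V = -4*1 = -4)
U(b) = -4
f(2)*U(21/2) = (-5/7 + (⅐)*2)*(-4) = (-5/7 + 2/7)*(-4) = -3/7*(-4) = 12/7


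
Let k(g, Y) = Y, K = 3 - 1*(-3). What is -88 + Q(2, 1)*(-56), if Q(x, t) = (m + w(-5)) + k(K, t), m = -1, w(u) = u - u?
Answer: -88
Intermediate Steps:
K = 6 (K = 3 + 3 = 6)
w(u) = 0
Q(x, t) = -1 + t (Q(x, t) = (-1 + 0) + t = -1 + t)
-88 + Q(2, 1)*(-56) = -88 + (-1 + 1)*(-56) = -88 + 0*(-56) = -88 + 0 = -88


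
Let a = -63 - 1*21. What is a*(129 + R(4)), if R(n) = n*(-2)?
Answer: -10164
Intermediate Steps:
a = -84 (a = -63 - 21 = -84)
R(n) = -2*n
a*(129 + R(4)) = -84*(129 - 2*4) = -84*(129 - 8) = -84*121 = -10164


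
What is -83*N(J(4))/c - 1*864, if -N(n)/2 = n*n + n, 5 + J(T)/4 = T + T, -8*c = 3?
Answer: -69920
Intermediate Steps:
c = -3/8 (c = -⅛*3 = -3/8 ≈ -0.37500)
J(T) = -20 + 8*T (J(T) = -20 + 4*(T + T) = -20 + 4*(2*T) = -20 + 8*T)
N(n) = -2*n - 2*n² (N(n) = -2*(n*n + n) = -2*(n² + n) = -2*(n + n²) = -2*n - 2*n²)
-83*N(J(4))/c - 1*864 = -83*(-2*(-20 + 8*4)*(1 + (-20 + 8*4)))/(-3/8) - 1*864 = -83*(-2*(-20 + 32)*(1 + (-20 + 32)))*(-8)/3 - 864 = -83*(-2*12*(1 + 12))*(-8)/3 - 864 = -83*(-2*12*13)*(-8)/3 - 864 = -(-25896)*(-8)/3 - 864 = -83*832 - 864 = -69056 - 864 = -69920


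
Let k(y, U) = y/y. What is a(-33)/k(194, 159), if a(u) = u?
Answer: -33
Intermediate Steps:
k(y, U) = 1
a(-33)/k(194, 159) = -33/1 = -33*1 = -33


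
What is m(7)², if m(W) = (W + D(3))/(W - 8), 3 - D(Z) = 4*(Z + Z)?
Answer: 196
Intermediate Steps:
D(Z) = 3 - 8*Z (D(Z) = 3 - 4*(Z + Z) = 3 - 4*2*Z = 3 - 8*Z)
m(W) = (-21 + W)/(-8 + W) (m(W) = (W + (3 - 8*3))/(W - 8) = (W + (3 - 24))/(-8 + W) = (W - 21)/(-8 + W) = (-21 + W)/(-8 + W))
m(7)² = ((-21 + 7)/(-8 + 7))² = (-14/(-1))² = (-1*(-14))² = 14² = 196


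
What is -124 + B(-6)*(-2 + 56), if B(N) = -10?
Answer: -664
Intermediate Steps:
-124 + B(-6)*(-2 + 56) = -124 - 10*(-2 + 56) = -124 - 10*54 = -124 - 540 = -664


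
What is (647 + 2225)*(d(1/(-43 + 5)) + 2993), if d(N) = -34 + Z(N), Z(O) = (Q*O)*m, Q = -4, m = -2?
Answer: 161455224/19 ≈ 8.4976e+6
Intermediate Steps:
Z(O) = 8*O (Z(O) = -4*O*(-2) = 8*O)
d(N) = -34 + 8*N
(647 + 2225)*(d(1/(-43 + 5)) + 2993) = (647 + 2225)*((-34 + 8/(-43 + 5)) + 2993) = 2872*((-34 + 8/(-38)) + 2993) = 2872*((-34 + 8*(-1/38)) + 2993) = 2872*((-34 - 4/19) + 2993) = 2872*(-650/19 + 2993) = 2872*(56217/19) = 161455224/19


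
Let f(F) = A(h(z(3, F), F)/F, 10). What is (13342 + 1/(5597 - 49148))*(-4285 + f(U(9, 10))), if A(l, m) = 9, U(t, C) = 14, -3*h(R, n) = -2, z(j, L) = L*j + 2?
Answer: -2484601617716/43551 ≈ -5.7050e+7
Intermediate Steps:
z(j, L) = 2 + L*j
h(R, n) = ⅔ (h(R, n) = -⅓*(-2) = ⅔)
f(F) = 9
(13342 + 1/(5597 - 49148))*(-4285 + f(U(9, 10))) = (13342 + 1/(5597 - 49148))*(-4285 + 9) = (13342 + 1/(-43551))*(-4276) = (13342 - 1/43551)*(-4276) = (581057441/43551)*(-4276) = -2484601617716/43551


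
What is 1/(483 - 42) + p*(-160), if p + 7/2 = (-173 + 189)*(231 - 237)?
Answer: 7020721/441 ≈ 15920.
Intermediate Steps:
p = -199/2 (p = -7/2 + (-173 + 189)*(231 - 237) = -7/2 + 16*(-6) = -7/2 - 96 = -199/2 ≈ -99.500)
1/(483 - 42) + p*(-160) = 1/(483 - 42) - 199/2*(-160) = 1/441 + 15920 = 7020721/441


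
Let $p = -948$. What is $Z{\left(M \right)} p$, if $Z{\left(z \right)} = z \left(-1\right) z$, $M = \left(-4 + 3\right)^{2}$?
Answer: $948$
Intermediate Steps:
$M = 1$ ($M = \left(-1\right)^{2} = 1$)
$Z{\left(z \right)} = - z^{2}$ ($Z{\left(z \right)} = - z z = - z^{2}$)
$Z{\left(M \right)} p = - 1^{2} \left(-948\right) = \left(-1\right) 1 \left(-948\right) = \left(-1\right) \left(-948\right) = 948$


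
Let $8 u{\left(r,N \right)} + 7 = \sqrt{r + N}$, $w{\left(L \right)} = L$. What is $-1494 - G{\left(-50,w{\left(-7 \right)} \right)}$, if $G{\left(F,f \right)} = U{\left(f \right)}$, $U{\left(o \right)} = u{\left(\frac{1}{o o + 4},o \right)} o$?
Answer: $- \frac{12001}{8} + \frac{7 i \sqrt{19610}}{424} \approx -1500.1 + 2.3119 i$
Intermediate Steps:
$u{\left(r,N \right)} = - \frac{7}{8} + \frac{\sqrt{N + r}}{8}$ ($u{\left(r,N \right)} = - \frac{7}{8} + \frac{\sqrt{r + N}}{8} = - \frac{7}{8} + \frac{\sqrt{N + r}}{8}$)
$U{\left(o \right)} = o \left(- \frac{7}{8} + \frac{\sqrt{o + \frac{1}{4 + o^{2}}}}{8}\right)$ ($U{\left(o \right)} = \left(- \frac{7}{8} + \frac{\sqrt{o + \frac{1}{o o + 4}}}{8}\right) o = \left(- \frac{7}{8} + \frac{\sqrt{o + \frac{1}{o^{2} + 4}}}{8}\right) o = \left(- \frac{7}{8} + \frac{\sqrt{o + \frac{1}{4 + o^{2}}}}{8}\right) o = o \left(- \frac{7}{8} + \frac{\sqrt{o + \frac{1}{4 + o^{2}}}}{8}\right)$)
$G{\left(F,f \right)} = \frac{f \left(-7 + \sqrt{\frac{1 + f \left(4 + f^{2}\right)}{4 + f^{2}}}\right)}{8}$
$-1494 - G{\left(-50,w{\left(-7 \right)} \right)} = -1494 - \frac{1}{8} \left(-7\right) \left(-7 + \sqrt{\frac{1 - 7 \left(4 + \left(-7\right)^{2}\right)}{4 + \left(-7\right)^{2}}}\right) = -1494 - \frac{1}{8} \left(-7\right) \left(-7 + \sqrt{\frac{1 - 7 \left(4 + 49\right)}{4 + 49}}\right) = -1494 - \frac{1}{8} \left(-7\right) \left(-7 + \sqrt{\frac{1 - 371}{53}}\right) = -1494 - \frac{1}{8} \left(-7\right) \left(-7 + \sqrt{\frac{1}{53} \left(-370\right)}\right) = -1494 - \frac{1}{8} \left(-7\right) \left(-7 + \sqrt{- \frac{370}{53}}\right) = -1494 - \frac{1}{8} \left(-7\right) \left(-7 + \frac{i \sqrt{19610}}{53}\right) = -1494 - \left(\frac{49}{8} - \frac{7 i \sqrt{19610}}{424}\right) = - \frac{12001}{8} + \frac{7 i \sqrt{19610}}{424}$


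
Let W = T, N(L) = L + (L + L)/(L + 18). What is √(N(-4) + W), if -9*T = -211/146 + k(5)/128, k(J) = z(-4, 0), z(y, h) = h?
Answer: I*√41463562/3066 ≈ 2.1002*I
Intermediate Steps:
k(J) = 0
N(L) = L + 2*L/(18 + L) (N(L) = L + (2*L)/(18 + L) = L + 2*L/(18 + L))
T = 211/1314 (T = -(-211/146 + 0/128)/9 = -(-211*1/146 + 0*(1/128))/9 = -(-211/146 + 0)/9 = -⅑*(-211/146) = 211/1314 ≈ 0.16058)
W = 211/1314 ≈ 0.16058
√(N(-4) + W) = √(-4*(20 - 4)/(18 - 4) + 211/1314) = √(-4*16/14 + 211/1314) = √(-4*1/14*16 + 211/1314) = √(-32/7 + 211/1314) = √(-40571/9198) = I*√41463562/3066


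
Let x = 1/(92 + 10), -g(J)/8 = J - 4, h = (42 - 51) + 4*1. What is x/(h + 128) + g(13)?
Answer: -903311/12546 ≈ -72.000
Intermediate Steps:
h = -5 (h = -9 + 4 = -5)
g(J) = 32 - 8*J (g(J) = -8*(J - 4) = -8*(-4 + J) = 32 - 8*J)
x = 1/102 ≈ 0.0098039
x/(h + 128) + g(13) = 1/(102*(-5 + 128)) + (32 - 8*13) = (1/102)/123 + (32 - 104) = (1/102)*(1/123) - 72 = 1/12546 - 72 = -903311/12546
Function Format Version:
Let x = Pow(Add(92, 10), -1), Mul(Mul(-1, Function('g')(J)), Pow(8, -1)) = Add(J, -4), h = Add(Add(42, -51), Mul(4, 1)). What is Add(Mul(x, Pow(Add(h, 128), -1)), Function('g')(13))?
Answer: Rational(-903311, 12546) ≈ -72.000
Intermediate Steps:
h = -5 (h = Add(-9, 4) = -5)
Function('g')(J) = Add(32, Mul(-8, J)) (Function('g')(J) = Mul(-8, Add(J, -4)) = Mul(-8, Add(-4, J)) = Add(32, Mul(-8, J)))
x = Rational(1, 102) (x = Pow(102, -1) = Rational(1, 102) ≈ 0.0098039)
Add(Mul(x, Pow(Add(h, 128), -1)), Function('g')(13)) = Add(Mul(Rational(1, 102), Pow(Add(-5, 128), -1)), Add(32, Mul(-8, 13))) = Add(Mul(Rational(1, 102), Pow(123, -1)), Add(32, -104)) = Add(Mul(Rational(1, 102), Rational(1, 123)), -72) = Add(Rational(1, 12546), -72) = Rational(-903311, 12546)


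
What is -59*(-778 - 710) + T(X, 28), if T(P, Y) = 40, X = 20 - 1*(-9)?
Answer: 87832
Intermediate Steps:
X = 29 (X = 20 + 9 = 29)
-59*(-778 - 710) + T(X, 28) = -59*(-778 - 710) + 40 = -59*(-1488) + 40 = 87792 + 40 = 87832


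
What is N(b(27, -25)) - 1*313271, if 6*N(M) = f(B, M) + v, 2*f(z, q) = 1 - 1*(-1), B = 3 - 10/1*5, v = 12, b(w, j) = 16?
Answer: -1879613/6 ≈ -3.1327e+5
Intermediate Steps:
B = -47 (B = 3 - 10*5 = 3 - 50 = -47)
f(z, q) = 1 (f(z, q) = (1 - 1*(-1))/2 = (1 + 1)/2 = (½)*2 = 1)
N(M) = 13/6 (N(M) = (1 + 12)/6 = (⅙)*13 = 13/6)
N(b(27, -25)) - 1*313271 = 13/6 - 1*313271 = 13/6 - 313271 = -1879613/6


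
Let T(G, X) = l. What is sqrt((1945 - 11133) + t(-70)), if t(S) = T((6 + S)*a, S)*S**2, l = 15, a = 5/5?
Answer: 2*sqrt(16078) ≈ 253.60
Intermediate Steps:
a = 1 (a = 5*(1/5) = 1)
T(G, X) = 15
t(S) = 15*S**2
sqrt((1945 - 11133) + t(-70)) = sqrt((1945 - 11133) + 15*(-70)**2) = sqrt(-9188 + 15*4900) = sqrt(-9188 + 73500) = sqrt(64312) = 2*sqrt(16078)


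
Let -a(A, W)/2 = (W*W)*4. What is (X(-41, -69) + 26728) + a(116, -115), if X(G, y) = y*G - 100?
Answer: -76343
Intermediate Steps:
a(A, W) = -8*W² (a(A, W) = -2*W*W*4 = -2*W²*4 = -8*W²)
X(G, y) = -100 + G*y (X(G, y) = G*y - 100 = -100 + G*y)
(X(-41, -69) + 26728) + a(116, -115) = ((-100 - 41*(-69)) + 26728) - 8*(-115)² = ((-100 + 2829) + 26728) - 8*13225 = (2729 + 26728) - 105800 = 29457 - 105800 = -76343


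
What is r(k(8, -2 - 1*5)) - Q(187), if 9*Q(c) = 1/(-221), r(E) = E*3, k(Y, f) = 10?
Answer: 59671/1989 ≈ 30.000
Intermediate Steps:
r(E) = 3*E
Q(c) = -1/1989 (Q(c) = (1/9)/(-221) = (1/9)*(-1/221) = -1/1989)
r(k(8, -2 - 1*5)) - Q(187) = 3*10 - 1*(-1/1989) = 30 + 1/1989 = 59671/1989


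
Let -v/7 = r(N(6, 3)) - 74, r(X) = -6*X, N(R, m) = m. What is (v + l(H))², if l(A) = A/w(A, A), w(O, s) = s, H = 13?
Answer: 416025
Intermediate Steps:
v = 644 (v = -7*(-6*3 - 74) = -7*(-18 - 74) = -7*(-92) = 644)
l(A) = 1 (l(A) = A/A = 1)
(v + l(H))² = (644 + 1)² = 645² = 416025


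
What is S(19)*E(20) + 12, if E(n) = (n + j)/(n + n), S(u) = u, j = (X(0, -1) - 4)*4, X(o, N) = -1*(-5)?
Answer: 117/5 ≈ 23.400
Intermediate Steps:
X(o, N) = 5
j = 4 (j = (5 - 4)*4 = 1*4 = 4)
E(n) = (4 + n)/(2*n) (E(n) = (n + 4)/(n + n) = (4 + n)/((2*n)) = (4 + n)*(1/(2*n)) = (4 + n)/(2*n))
S(19)*E(20) + 12 = 19*((½)*(4 + 20)/20) + 12 = 19*((½)*(1/20)*24) + 12 = 19*(⅗) + 12 = 57/5 + 12 = 117/5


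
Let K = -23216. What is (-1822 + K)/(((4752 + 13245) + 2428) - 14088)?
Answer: -25038/6337 ≈ -3.9511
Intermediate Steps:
(-1822 + K)/(((4752 + 13245) + 2428) - 14088) = (-1822 - 23216)/(((4752 + 13245) + 2428) - 14088) = -25038/((17997 + 2428) - 14088) = -25038/(20425 - 14088) = -25038/6337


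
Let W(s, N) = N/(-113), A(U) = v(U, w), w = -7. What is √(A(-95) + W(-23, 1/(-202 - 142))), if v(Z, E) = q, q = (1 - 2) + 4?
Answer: √1133284006/19436 ≈ 1.7321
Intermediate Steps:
q = 3 (q = -1 + 4 = 3)
v(Z, E) = 3
A(U) = 3
W(s, N) = -N/113 (W(s, N) = N*(-1/113) = -N/113)
√(A(-95) + W(-23, 1/(-202 - 142))) = √(3 - 1/(113*(-202 - 142))) = √(3 - 1/113/(-344)) = √(3 - 1/113*(-1/344)) = √(3 + 1/38872) = √(116617/38872) = √1133284006/19436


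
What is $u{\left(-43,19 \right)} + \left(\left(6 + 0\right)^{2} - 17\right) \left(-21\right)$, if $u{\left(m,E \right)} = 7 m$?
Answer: $-700$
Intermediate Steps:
$u{\left(-43,19 \right)} + \left(\left(6 + 0\right)^{2} - 17\right) \left(-21\right) = 7 \left(-43\right) + \left(\left(6 + 0\right)^{2} - 17\right) \left(-21\right) = -301 + \left(6^{2} - 17\right) \left(-21\right) = -301 + \left(36 - 17\right) \left(-21\right) = -301 + 19 \left(-21\right) = -301 - 399 = -700$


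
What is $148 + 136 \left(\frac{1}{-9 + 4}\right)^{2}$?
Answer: $\frac{3836}{25} \approx 153.44$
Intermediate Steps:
$148 + 136 \left(\frac{1}{-9 + 4}\right)^{2} = 148 + 136 \left(\frac{1}{-5}\right)^{2} = 148 + 136 \left(- \frac{1}{5}\right)^{2} = 148 + 136 \cdot \frac{1}{25} = 148 + \frac{136}{25} = \frac{3836}{25}$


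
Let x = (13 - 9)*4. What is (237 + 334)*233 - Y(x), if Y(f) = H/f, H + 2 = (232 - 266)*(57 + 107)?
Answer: 1067133/8 ≈ 1.3339e+5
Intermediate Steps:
x = 16 (x = 4*4 = 16)
H = -5578 (H = -2 + (232 - 266)*(57 + 107) = -2 - 34*164 = -2 - 5576 = -5578)
Y(f) = -5578/f
(237 + 334)*233 - Y(x) = (237 + 334)*233 - (-5578)/16 = 571*233 - (-5578)/16 = 133043 - 1*(-2789/8) = 133043 + 2789/8 = 1067133/8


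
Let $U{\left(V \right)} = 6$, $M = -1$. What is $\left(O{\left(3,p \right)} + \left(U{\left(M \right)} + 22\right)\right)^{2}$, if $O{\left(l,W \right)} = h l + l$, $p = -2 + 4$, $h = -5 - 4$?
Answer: $16$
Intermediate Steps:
$h = -9$ ($h = -5 - 4 = -9$)
$p = 2$
$O{\left(l,W \right)} = - 8 l$ ($O{\left(l,W \right)} = - 9 l + l = - 8 l$)
$\left(O{\left(3,p \right)} + \left(U{\left(M \right)} + 22\right)\right)^{2} = \left(\left(-8\right) 3 + \left(6 + 22\right)\right)^{2} = \left(-24 + 28\right)^{2} = 4^{2} = 16$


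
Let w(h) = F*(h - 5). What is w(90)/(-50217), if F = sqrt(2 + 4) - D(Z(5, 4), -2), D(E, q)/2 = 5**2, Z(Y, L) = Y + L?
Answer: 4250/50217 - 85*sqrt(6)/50217 ≈ 0.080487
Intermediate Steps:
Z(Y, L) = L + Y
D(E, q) = 50 (D(E, q) = 2*5**2 = 2*25 = 50)
F = -50 + sqrt(6) (F = sqrt(2 + 4) - 1*50 = sqrt(6) - 50 = -50 + sqrt(6) ≈ -47.551)
w(h) = (-50 + sqrt(6))*(-5 + h) (w(h) = (-50 + sqrt(6))*(h - 5) = (-50 + sqrt(6))*(-5 + h))
w(90)/(-50217) = -(-5 + 90)*(50 - sqrt(6))/(-50217) = -1*85*(50 - sqrt(6))*(-1/50217) = (-4250 + 85*sqrt(6))*(-1/50217) = 4250/50217 - 85*sqrt(6)/50217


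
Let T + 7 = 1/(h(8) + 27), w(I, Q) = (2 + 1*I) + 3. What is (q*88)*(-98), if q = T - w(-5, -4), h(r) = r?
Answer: 300608/5 ≈ 60122.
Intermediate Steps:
w(I, Q) = 5 + I (w(I, Q) = (2 + I) + 3 = 5 + I)
T = -244/35 (T = -7 + 1/(8 + 27) = -7 + 1/35 = -244/35 ≈ -6.9714)
q = -244/35 (q = -244/35 - (5 - 5) = -244/35 - 1*0 = -244/35 + 0 = -244/35 ≈ -6.9714)
(q*88)*(-98) = -244/35*88*(-98) = -21472/35*(-98) = 300608/5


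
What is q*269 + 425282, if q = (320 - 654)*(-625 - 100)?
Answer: 65563632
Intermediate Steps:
q = 242150 (q = -334*(-725) = 242150)
q*269 + 425282 = 242150*269 + 425282 = 65138350 + 425282 = 65563632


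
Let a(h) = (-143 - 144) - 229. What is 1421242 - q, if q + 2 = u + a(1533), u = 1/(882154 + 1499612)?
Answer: 3386299628159/2381766 ≈ 1.4218e+6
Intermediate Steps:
a(h) = -516 (a(h) = -287 - 229 = -516)
u = 1/2381766 ≈ 4.1986e-7
q = -1233754787/2381766 (q = -2 + (1/2381766 - 516) = -2 - 1228991255/2381766 = -1233754787/2381766 ≈ -518.00)
1421242 - q = 1421242 - 1*(-1233754787/2381766) = 1421242 + 1233754787/2381766 = 3386299628159/2381766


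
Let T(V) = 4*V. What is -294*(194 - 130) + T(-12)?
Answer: -18864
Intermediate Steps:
-294*(194 - 130) + T(-12) = -294*(194 - 130) + 4*(-12) = -294*64 - 48 = -18816 - 48 = -18864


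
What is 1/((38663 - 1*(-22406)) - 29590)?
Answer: 1/31479 ≈ 3.1767e-5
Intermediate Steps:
1/((38663 - 1*(-22406)) - 29590) = 1/((38663 + 22406) - 29590) = 1/(61069 - 29590) = 1/31479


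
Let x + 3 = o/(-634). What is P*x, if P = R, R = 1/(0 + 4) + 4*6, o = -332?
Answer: -76145/1268 ≈ -60.051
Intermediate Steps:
R = 97/4 (R = 1/4 + 24 = ¼ + 24 = 97/4 ≈ 24.250)
P = 97/4 ≈ 24.250
x = -785/317 (x = -3 - 332/(-634) = -3 - 332*(-1/634) = -3 + 166/317 = -785/317 ≈ -2.4763)
P*x = (97/4)*(-785/317) = -76145/1268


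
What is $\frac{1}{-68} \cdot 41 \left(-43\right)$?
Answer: $\frac{1763}{68} \approx 25.926$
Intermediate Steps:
$\frac{1}{-68} \cdot 41 \left(-43\right) = \left(- \frac{1}{68}\right) 41 \left(-43\right) = \left(- \frac{41}{68}\right) \left(-43\right) = \frac{1763}{68}$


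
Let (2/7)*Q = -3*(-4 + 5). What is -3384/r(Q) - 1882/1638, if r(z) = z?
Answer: 37573/117 ≈ 321.14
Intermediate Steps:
Q = -21/2 (Q = 7*(-3*(-4 + 5))/2 = 7*(-3*1)/2 = (7/2)*(-3) = -21/2 ≈ -10.500)
-3384/r(Q) - 1882/1638 = -3384/(-21/2) - 1882/1638 = -3384*(-2/21) - 1882*1/1638 = 2256/7 - 941/819 = 37573/117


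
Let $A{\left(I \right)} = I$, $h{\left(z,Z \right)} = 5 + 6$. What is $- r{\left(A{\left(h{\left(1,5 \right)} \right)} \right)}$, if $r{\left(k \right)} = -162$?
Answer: $162$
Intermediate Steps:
$h{\left(z,Z \right)} = 11$
$- r{\left(A{\left(h{\left(1,5 \right)} \right)} \right)} = \left(-1\right) \left(-162\right) = 162$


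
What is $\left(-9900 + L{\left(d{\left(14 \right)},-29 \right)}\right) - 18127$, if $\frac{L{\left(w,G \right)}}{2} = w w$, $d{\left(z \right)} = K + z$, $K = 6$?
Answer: $-27227$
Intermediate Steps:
$d{\left(z \right)} = 6 + z$
$L{\left(w,G \right)} = 2 w^{2}$ ($L{\left(w,G \right)} = 2 w w = 2 w^{2}$)
$\left(-9900 + L{\left(d{\left(14 \right)},-29 \right)}\right) - 18127 = \left(-9900 + 2 \left(6 + 14\right)^{2}\right) - 18127 = \left(-9900 + 2 \cdot 20^{2}\right) - 18127 = \left(-9900 + 2 \cdot 400\right) - 18127 = \left(-9900 + 800\right) - 18127 = -9100 - 18127 = -27227$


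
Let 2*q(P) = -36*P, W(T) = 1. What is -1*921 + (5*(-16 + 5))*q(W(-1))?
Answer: 69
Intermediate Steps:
q(P) = -18*P (q(P) = (-36*P)/2 = -18*P)
-1*921 + (5*(-16 + 5))*q(W(-1)) = -1*921 + (5*(-16 + 5))*(-18*1) = -921 + (5*(-11))*(-18) = -921 - 55*(-18) = -921 + 990 = 69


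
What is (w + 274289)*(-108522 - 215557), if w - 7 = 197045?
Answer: -152751719939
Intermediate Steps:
w = 197052 (w = 7 + 197045 = 197052)
(w + 274289)*(-108522 - 215557) = (197052 + 274289)*(-108522 - 215557) = 471341*(-324079) = -152751719939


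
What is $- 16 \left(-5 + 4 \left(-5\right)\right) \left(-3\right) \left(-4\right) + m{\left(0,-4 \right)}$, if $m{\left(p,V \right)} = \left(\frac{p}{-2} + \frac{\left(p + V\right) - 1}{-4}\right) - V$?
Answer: $\frac{19221}{4} \approx 4805.3$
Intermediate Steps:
$m{\left(p,V \right)} = \frac{1}{4} - \frac{5 V}{4} - \frac{3 p}{4}$ ($m{\left(p,V \right)} = \left(p \left(- \frac{1}{2}\right) + \left(\left(V + p\right) - 1\right) \left(- \frac{1}{4}\right)\right) - V = \left(- \frac{p}{2} + \left(-1 + V + p\right) \left(- \frac{1}{4}\right)\right) - V = \left(- \frac{p}{2} - \left(- \frac{1}{4} + \frac{V}{4} + \frac{p}{4}\right)\right) - V = \left(\frac{1}{4} - \frac{3 p}{4} - \frac{V}{4}\right) - V = \frac{1}{4} - \frac{5 V}{4} - \frac{3 p}{4}$)
$- 16 \left(-5 + 4 \left(-5\right)\right) \left(-3\right) \left(-4\right) + m{\left(0,-4 \right)} = - 16 \left(-5 + 4 \left(-5\right)\right) \left(-3\right) \left(-4\right) - - \frac{21}{4} = - 16 \left(-5 - 20\right) \left(-3\right) \left(-4\right) + \left(\frac{1}{4} + 5 + 0\right) = - 16 \left(-25\right) \left(-3\right) \left(-4\right) + \frac{21}{4} = - 16 \cdot 75 \left(-4\right) + \frac{21}{4} = \left(-16\right) \left(-300\right) + \frac{21}{4} = 4800 + \frac{21}{4} = \frac{19221}{4}$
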